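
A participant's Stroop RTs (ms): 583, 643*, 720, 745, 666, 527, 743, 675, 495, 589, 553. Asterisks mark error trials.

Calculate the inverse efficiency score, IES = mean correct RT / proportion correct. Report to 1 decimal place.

692.6 ms

Correct trials (n=10): 583, 720, 745, 666, 527, 743, 675, 495, 589, 553
Mean correct RT = 6296/10 = 629.6000 ms
Proportion correct = 10/11
IES = 629.6000 / (10/11) = 692.560 ms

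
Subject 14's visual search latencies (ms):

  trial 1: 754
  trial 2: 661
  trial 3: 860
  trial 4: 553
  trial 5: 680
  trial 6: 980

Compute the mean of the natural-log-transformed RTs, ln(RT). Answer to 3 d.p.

ln(RT): 6.6254, 6.4938, 6.7569, 6.3154, 6.5221, 6.8876
Σ ln(RT) = 39.6011
Mean = 39.6011/6 = 6.60018

6.600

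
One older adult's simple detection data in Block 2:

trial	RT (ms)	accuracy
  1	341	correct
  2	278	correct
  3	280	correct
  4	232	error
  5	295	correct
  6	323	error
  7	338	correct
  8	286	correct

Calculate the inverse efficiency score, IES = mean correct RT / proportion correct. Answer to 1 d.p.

Correct trials (n=6): 341, 278, 280, 295, 338, 286
Mean correct RT = 1818/6 = 303.0000 ms
Proportion correct = 6/8
IES = 303.0000 / (6/8) = 404.000 ms

404.0 ms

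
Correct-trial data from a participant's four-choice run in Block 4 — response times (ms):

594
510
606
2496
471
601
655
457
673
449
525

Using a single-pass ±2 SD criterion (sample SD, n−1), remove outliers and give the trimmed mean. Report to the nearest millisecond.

n = 11, ΣRT = 8037, M = 730.636
Σ(x−M)² = 3489134.55; s = √(3489134.55/10) = 590.689
Cutoffs: 730.636 ± 2·590.689 → [-450.7, 1912.0]
Outside: 2496 → excluded.
Retained (n=10): Σ = 5541, mean = 5541/10 = 554.100

554 ms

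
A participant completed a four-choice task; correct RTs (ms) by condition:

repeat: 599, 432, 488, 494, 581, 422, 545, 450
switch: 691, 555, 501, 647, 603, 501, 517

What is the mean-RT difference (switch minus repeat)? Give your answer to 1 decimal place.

M(repeat) = 4011/8 = 501.375
M(switch) = 4015/7 = 573.571
Difference = 573.571 − 501.375 = 72.196 ms

72.2 ms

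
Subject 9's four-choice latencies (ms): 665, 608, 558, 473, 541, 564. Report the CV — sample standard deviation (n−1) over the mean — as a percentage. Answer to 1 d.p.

11.4%

n = 6, Σ = 3409, M = 568.1667
Σ(x−M)² = 20878.833; s = √(20878.833/5) = 64.6202
CV = 64.6202 / 568.1667 = 0.11373 = 11.373%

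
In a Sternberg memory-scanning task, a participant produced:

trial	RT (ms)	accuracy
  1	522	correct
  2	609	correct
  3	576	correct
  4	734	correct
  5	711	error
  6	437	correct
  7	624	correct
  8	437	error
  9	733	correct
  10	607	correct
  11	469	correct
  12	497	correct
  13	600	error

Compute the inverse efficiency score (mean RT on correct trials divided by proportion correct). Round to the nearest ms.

755 ms

Correct trials (n=10): 522, 609, 576, 734, 437, 624, 733, 607, 469, 497
Mean correct RT = 5808/10 = 580.8000 ms
Proportion correct = 10/13
IES = 580.8000 / (10/13) = 755.040 ms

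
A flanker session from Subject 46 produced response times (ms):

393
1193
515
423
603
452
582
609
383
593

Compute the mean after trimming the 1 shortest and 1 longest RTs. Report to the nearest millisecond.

521 ms

Sorted: 383, 393, 423, 452, 515, 582, 593, 603, 609, 1193
Drop lowest 1 (383) and highest 1 (1193)
Remaining (n=8): Σ = 4170, mean = 4170/8 = 521.250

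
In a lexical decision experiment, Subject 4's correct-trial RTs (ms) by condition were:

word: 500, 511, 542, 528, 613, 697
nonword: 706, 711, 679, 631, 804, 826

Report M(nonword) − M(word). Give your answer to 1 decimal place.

M(word) = 3391/6 = 565.167
M(nonword) = 4357/6 = 726.167
Difference = 726.167 − 565.167 = 161.000 ms

161.0 ms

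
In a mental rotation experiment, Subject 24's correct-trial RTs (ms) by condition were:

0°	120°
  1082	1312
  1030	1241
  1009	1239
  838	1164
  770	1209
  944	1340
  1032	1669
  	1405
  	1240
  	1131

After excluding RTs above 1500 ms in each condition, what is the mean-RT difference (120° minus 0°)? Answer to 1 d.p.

120°: exclude 1669
M(0°) = 6705/7 = 957.857
M(120°) = 11281/9 = 1253.444
Difference = 1253.444 − 957.857 = 295.587 ms

295.6 ms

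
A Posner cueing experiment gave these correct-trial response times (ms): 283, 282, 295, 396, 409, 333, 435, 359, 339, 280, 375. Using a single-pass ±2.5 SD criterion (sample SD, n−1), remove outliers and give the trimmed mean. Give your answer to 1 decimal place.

344.2 ms

n = 11, ΣRT = 3786, M = 344.182
Σ(x−M)² = 30603.64; s = √(30603.64/10) = 55.321
Cutoffs: 344.182 ± 2.5·55.321 → [205.9, 482.5]
No RTs fall outside the cutoffs; all 11 retained. Mean = 3786/11 = 344.182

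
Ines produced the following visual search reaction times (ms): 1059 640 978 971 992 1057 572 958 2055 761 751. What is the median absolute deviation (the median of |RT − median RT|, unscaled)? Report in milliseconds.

88 ms

Sorted: 572, 640, 751, 761, 958, 971, 978, 992, 1057, 1059, 2055 → median = 971
|x − 971|: 88, 331, 7, 0, 21, 86, 399, 13, 1084, 210, 220
Sorted deviations: 0, 7, 13, 21, 86, 88, 210, 220, 331, 399, 1084 → MAD = 88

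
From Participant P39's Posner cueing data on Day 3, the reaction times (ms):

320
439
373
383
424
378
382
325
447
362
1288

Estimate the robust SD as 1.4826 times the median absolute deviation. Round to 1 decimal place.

62.3 ms

Sorted: 320, 325, 362, 373, 378, 382, 383, 424, 439, 447, 1288 → median = 382
|x − 382| sorted: 0, 1, 4, 9, 20, 42, 57, 57, 62, 65, 906 → MAD = 42
Robust SD ≈ 1.4826 × 42 = 62.269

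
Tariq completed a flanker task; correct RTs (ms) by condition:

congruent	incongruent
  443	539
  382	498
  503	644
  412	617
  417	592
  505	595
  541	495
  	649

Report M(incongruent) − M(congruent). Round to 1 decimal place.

M(congruent) = 3203/7 = 457.571
M(incongruent) = 4629/8 = 578.625
Difference = 578.625 − 457.571 = 121.054 ms

121.1 ms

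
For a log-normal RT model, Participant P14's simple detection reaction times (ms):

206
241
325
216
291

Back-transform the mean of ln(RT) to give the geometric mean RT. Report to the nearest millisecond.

ln(RT): 5.3279, 5.4848, 5.7838, 5.3753, 5.6733
Mean ln(RT) = 27.6451/5 = 5.52902
Geometric mean = exp(5.52902) = 251.90 ms

252 ms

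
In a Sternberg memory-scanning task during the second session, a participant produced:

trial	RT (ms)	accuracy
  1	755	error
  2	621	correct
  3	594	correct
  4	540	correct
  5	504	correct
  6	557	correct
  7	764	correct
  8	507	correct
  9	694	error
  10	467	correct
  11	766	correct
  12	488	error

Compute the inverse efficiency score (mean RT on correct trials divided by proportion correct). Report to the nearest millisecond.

Correct trials (n=9): 621, 594, 540, 504, 557, 764, 507, 467, 766
Mean correct RT = 5320/9 = 591.1111 ms
Proportion correct = 9/12
IES = 591.1111 / (9/12) = 788.148 ms

788 ms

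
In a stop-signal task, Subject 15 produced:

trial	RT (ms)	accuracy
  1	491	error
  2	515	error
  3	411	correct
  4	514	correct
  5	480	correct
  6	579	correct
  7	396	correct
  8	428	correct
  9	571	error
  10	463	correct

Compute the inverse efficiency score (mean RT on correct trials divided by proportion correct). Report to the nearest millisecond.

668 ms

Correct trials (n=7): 411, 514, 480, 579, 396, 428, 463
Mean correct RT = 3271/7 = 467.2857 ms
Proportion correct = 7/10
IES = 467.2857 / (7/10) = 667.551 ms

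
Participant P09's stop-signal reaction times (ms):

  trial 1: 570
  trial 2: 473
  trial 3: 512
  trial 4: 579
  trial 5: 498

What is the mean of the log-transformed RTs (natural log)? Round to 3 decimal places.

6.263

ln(RT): 6.3456, 6.1591, 6.2383, 6.3613, 6.2106
Σ ln(RT) = 31.3150
Mean = 31.3150/5 = 6.26299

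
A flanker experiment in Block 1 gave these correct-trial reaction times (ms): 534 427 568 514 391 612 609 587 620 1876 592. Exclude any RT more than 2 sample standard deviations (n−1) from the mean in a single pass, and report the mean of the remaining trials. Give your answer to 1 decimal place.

545.4 ms

n = 11, ΣRT = 7330, M = 666.364
Σ(x−M)² = 1666974.55; s = √(1666974.55/10) = 408.286
Cutoffs: 666.364 ± 2·408.286 → [-150.2, 1482.9]
Outside: 1876 → excluded.
Retained (n=10): Σ = 5454, mean = 5454/10 = 545.400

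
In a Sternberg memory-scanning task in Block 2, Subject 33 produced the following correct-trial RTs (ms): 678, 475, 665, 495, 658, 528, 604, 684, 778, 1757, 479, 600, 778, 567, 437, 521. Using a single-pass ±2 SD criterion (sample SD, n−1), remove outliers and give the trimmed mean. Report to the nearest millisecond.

n = 16, ΣRT = 10704, M = 669.000
Σ(x−M)² = 1426960.00; s = √(1426960.00/15) = 308.433
Cutoffs: 669.000 ± 2·308.433 → [52.1, 1285.9]
Outside: 1757 → excluded.
Retained (n=15): Σ = 8947, mean = 8947/15 = 596.467

596 ms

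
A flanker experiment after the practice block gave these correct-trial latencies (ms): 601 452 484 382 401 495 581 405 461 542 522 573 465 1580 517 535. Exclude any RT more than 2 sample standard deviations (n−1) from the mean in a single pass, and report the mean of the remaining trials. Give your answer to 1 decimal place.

n = 16, ΣRT = 8996, M = 562.250
Σ(x−M)² = 1168333.00; s = √(1168333.00/15) = 279.086
Cutoffs: 562.250 ± 2·279.086 → [4.1, 1120.4]
Outside: 1580 → excluded.
Retained (n=15): Σ = 7416, mean = 7416/15 = 494.400

494.4 ms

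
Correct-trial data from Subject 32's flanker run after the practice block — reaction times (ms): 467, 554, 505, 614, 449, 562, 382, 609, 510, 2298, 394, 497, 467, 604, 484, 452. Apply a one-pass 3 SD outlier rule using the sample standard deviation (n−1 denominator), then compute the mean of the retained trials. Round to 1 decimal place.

503.3 ms

n = 16, ΣRT = 9848, M = 615.500
Σ(x−M)² = 3094446.00; s = √(3094446.00/15) = 454.199
Cutoffs: 615.500 ± 3·454.199 → [-747.1, 1978.1]
Outside: 2298 → excluded.
Retained (n=15): Σ = 7550, mean = 7550/15 = 503.333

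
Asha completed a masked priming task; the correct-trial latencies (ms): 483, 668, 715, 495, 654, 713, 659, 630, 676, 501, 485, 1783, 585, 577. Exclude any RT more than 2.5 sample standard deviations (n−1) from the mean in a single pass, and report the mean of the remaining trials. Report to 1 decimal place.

603.2 ms

n = 14, ΣRT = 9624, M = 687.429
Σ(x−M)² = 1384661.43; s = √(1384661.43/13) = 326.362
Cutoffs: 687.429 ± 2.5·326.362 → [-128.5, 1503.3]
Outside: 1783 → excluded.
Retained (n=13): Σ = 7841, mean = 7841/13 = 603.154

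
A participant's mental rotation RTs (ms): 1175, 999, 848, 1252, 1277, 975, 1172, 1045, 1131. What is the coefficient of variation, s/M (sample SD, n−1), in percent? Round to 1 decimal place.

12.8%

n = 9, Σ = 9874, M = 1097.1111
Σ(x−M)² = 158482.889; s = √(158482.889/8) = 140.7493
CV = 140.7493 / 1097.1111 = 0.12829 = 12.829%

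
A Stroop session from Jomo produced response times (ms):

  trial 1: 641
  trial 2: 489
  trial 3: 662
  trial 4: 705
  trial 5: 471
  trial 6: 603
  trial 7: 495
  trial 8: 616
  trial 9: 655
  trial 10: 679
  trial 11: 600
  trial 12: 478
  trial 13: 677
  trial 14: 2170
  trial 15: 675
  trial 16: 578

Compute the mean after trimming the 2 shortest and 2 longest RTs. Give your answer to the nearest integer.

614 ms

Sorted: 471, 478, 489, 495, 578, 600, 603, 616, 641, 655, 662, 675, 677, 679, 705, 2170
Drop lowest 2 (471, 478) and highest 2 (705, 2170)
Remaining (n=12): Σ = 7370, mean = 7370/12 = 614.167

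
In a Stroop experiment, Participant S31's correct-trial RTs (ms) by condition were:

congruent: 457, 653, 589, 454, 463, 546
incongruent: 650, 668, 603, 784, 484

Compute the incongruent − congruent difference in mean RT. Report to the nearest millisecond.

M(congruent) = 3162/6 = 527.000
M(incongruent) = 3189/5 = 637.800
Difference = 637.800 − 527.000 = 110.800 ms

111 ms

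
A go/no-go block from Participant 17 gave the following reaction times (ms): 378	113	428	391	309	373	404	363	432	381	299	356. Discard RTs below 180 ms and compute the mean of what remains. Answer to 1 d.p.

374.0 ms

Excluded: 113
Retained (n=11): Σ = 4114
Mean = 4114/11 = 374.0000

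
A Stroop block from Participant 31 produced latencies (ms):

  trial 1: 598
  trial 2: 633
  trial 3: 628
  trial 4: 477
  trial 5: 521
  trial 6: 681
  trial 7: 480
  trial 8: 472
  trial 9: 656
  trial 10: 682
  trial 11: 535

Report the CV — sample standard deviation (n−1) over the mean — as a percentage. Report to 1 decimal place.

n = 11, Σ = 6363, M = 578.4545
Σ(x−M)² = 69570.727; s = √(69570.727/10) = 83.4091
CV = 83.4091 / 578.4545 = 0.14419 = 14.419%

14.4%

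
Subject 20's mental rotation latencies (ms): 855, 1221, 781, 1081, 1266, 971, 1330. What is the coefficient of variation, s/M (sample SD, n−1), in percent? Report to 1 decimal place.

19.7%

n = 7, Σ = 7505, M = 1072.1429
Σ(x−M)² = 268452.857; s = √(268452.857/6) = 211.5234
CV = 211.5234 / 1072.1429 = 0.19729 = 19.729%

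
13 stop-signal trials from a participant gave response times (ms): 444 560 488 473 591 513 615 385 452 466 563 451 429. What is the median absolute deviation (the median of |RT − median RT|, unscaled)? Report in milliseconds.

Sorted: 385, 429, 444, 451, 452, 466, 473, 488, 513, 560, 563, 591, 615 → median = 473
|x − 473|: 29, 87, 15, 0, 118, 40, 142, 88, 21, 7, 90, 22, 44
Sorted deviations: 0, 7, 15, 21, 22, 29, 40, 44, 87, 88, 90, 118, 142 → MAD = 40

40 ms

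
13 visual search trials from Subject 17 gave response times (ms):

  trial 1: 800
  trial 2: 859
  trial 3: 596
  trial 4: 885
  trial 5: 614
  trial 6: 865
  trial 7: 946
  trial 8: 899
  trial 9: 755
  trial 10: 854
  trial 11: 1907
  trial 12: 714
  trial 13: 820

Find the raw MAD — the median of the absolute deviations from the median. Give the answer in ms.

Sorted: 596, 614, 714, 755, 800, 820, 854, 859, 865, 885, 899, 946, 1907 → median = 854
|x − 854|: 54, 5, 258, 31, 240, 11, 92, 45, 99, 0, 1053, 140, 34
Sorted deviations: 0, 5, 11, 31, 34, 45, 54, 92, 99, 140, 240, 258, 1053 → MAD = 54

54 ms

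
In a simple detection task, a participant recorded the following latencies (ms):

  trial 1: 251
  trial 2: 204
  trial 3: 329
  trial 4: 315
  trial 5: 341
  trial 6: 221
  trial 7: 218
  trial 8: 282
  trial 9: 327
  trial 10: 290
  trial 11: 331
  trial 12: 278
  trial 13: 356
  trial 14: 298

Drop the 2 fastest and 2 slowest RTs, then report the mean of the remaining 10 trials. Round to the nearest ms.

Sorted: 204, 218, 221, 251, 278, 282, 290, 298, 315, 327, 329, 331, 341, 356
Drop lowest 2 (204, 218) and highest 2 (341, 356)
Remaining (n=10): Σ = 2922, mean = 2922/10 = 292.200

292 ms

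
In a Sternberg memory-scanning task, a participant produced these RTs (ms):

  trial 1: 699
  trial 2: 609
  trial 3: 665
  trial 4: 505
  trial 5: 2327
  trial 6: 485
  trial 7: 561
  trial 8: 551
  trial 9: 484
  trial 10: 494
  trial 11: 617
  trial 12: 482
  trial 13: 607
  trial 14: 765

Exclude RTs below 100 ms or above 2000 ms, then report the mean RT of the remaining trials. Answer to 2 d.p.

578.77 ms

Excluded: 2327
Retained (n=13): Σ = 7524
Mean = 7524/13 = 578.7692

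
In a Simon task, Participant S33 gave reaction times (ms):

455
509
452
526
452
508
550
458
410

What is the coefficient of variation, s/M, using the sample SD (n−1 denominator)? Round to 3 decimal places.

n = 9, Σ = 4320, M = 480.0000
Σ(x−M)² = 16218.000; s = √(16218.000/8) = 45.0250
CV = 45.0250 / 480.0000 = 0.09380

0.094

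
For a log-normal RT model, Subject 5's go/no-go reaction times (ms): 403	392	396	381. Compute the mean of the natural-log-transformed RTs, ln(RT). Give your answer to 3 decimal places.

ln(RT): 5.9989, 5.9713, 5.9814, 5.9428
Σ ln(RT) = 23.8944
Mean = 23.8944/4 = 5.97360

5.974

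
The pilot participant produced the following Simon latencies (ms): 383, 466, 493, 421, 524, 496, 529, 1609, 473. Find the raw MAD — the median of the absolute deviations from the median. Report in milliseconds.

31 ms

Sorted: 383, 421, 466, 473, 493, 496, 524, 529, 1609 → median = 493
|x − 493|: 110, 27, 0, 72, 31, 3, 36, 1116, 20
Sorted deviations: 0, 3, 20, 27, 31, 36, 72, 110, 1116 → MAD = 31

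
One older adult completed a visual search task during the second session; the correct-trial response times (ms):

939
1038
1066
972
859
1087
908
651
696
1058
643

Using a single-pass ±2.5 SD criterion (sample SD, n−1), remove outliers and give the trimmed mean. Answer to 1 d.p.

901.5 ms

n = 11, ΣRT = 9917, M = 901.545
Σ(x−M)² = 284622.73; s = √(284622.73/10) = 168.708
Cutoffs: 901.545 ± 2.5·168.708 → [479.8, 1323.3]
No RTs fall outside the cutoffs; all 11 retained. Mean = 9917/11 = 901.545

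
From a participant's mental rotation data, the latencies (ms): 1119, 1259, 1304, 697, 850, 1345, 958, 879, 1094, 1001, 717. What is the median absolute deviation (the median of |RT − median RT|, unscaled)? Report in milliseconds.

151 ms

Sorted: 697, 717, 850, 879, 958, 1001, 1094, 1119, 1259, 1304, 1345 → median = 1001
|x − 1001|: 118, 258, 303, 304, 151, 344, 43, 122, 93, 0, 284
Sorted deviations: 0, 43, 93, 118, 122, 151, 258, 284, 303, 304, 344 → MAD = 151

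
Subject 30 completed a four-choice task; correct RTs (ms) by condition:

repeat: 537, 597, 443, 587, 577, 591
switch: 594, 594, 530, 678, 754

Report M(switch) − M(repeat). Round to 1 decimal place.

M(repeat) = 3332/6 = 555.333
M(switch) = 3150/5 = 630.000
Difference = 630.000 − 555.333 = 74.667 ms

74.7 ms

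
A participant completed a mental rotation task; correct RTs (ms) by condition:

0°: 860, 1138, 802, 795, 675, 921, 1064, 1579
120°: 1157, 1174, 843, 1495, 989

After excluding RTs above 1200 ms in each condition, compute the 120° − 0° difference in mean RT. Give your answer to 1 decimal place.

0°: exclude 1579
120°: exclude 1495
M(0°) = 6255/7 = 893.571
M(120°) = 4163/4 = 1040.750
Difference = 1040.750 − 893.571 = 147.179 ms

147.2 ms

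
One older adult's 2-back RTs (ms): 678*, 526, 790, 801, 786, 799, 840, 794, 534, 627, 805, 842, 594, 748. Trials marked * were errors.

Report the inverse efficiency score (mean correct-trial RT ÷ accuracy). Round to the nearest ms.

Correct trials (n=13): 526, 790, 801, 786, 799, 840, 794, 534, 627, 805, 842, 594, 748
Mean correct RT = 9486/13 = 729.6923 ms
Proportion correct = 13/14
IES = 729.6923 / (13/14) = 785.822 ms

786 ms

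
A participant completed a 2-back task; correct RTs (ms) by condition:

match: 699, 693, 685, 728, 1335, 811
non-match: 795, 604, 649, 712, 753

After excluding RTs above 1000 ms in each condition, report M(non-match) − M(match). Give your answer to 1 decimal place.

match: exclude 1335
M(match) = 3616/5 = 723.200
M(non-match) = 3513/5 = 702.600
Difference = 702.600 − 723.200 = -20.600 ms

-20.6 ms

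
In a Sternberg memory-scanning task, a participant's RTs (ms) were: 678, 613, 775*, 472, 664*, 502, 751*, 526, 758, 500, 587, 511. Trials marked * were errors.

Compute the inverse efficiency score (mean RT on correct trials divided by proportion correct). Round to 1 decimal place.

762.5 ms

Correct trials (n=9): 678, 613, 472, 502, 526, 758, 500, 587, 511
Mean correct RT = 5147/9 = 571.8889 ms
Proportion correct = 9/12
IES = 571.8889 / (9/12) = 762.519 ms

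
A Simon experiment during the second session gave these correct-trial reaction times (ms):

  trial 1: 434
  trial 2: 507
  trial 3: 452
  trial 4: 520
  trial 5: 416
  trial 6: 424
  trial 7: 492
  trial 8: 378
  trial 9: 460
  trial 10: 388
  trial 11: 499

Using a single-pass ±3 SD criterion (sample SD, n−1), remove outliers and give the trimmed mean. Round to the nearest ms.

n = 11, ΣRT = 4970, M = 451.818
Σ(x−M)² = 23497.64; s = √(23497.64/10) = 48.474
Cutoffs: 451.818 ± 3·48.474 → [306.4, 597.2]
No RTs fall outside the cutoffs; all 11 retained. Mean = 4970/11 = 451.818

452 ms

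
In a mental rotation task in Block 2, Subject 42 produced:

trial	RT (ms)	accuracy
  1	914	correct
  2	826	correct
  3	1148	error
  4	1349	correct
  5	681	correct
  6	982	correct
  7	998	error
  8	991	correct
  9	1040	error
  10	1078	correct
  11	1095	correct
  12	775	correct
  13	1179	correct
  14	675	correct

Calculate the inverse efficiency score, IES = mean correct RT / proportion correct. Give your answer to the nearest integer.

Correct trials (n=11): 914, 826, 1349, 681, 982, 991, 1078, 1095, 775, 1179, 675
Mean correct RT = 10545/11 = 958.6364 ms
Proportion correct = 11/14
IES = 958.6364 / (11/14) = 1220.083 ms

1220 ms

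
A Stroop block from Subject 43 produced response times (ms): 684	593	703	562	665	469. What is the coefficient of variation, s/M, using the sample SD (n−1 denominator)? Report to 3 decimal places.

n = 6, Σ = 3676, M = 612.6667
Σ(x−M)² = 39581.333; s = √(39581.333/5) = 88.9734
CV = 88.9734 / 612.6667 = 0.14522

0.145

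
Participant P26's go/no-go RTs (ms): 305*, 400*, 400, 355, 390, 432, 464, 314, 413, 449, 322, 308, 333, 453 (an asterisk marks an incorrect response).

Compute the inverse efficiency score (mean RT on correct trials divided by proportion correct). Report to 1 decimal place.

450.4 ms

Correct trials (n=12): 400, 355, 390, 432, 464, 314, 413, 449, 322, 308, 333, 453
Mean correct RT = 4633/12 = 386.0833 ms
Proportion correct = 12/14
IES = 386.0833 / (12/14) = 450.431 ms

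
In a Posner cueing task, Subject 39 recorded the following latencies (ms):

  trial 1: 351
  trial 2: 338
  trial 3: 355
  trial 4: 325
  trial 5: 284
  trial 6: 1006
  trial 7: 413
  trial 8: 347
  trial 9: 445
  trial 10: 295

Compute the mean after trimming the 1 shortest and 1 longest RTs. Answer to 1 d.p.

Sorted: 284, 295, 325, 338, 347, 351, 355, 413, 445, 1006
Drop lowest 1 (284) and highest 1 (1006)
Remaining (n=8): Σ = 2869, mean = 2869/8 = 358.625

358.6 ms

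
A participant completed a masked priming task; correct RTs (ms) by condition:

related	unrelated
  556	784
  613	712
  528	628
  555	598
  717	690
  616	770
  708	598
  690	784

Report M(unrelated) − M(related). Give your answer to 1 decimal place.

72.6 ms

M(related) = 4983/8 = 622.875
M(unrelated) = 5564/8 = 695.500
Difference = 695.500 − 622.875 = 72.625 ms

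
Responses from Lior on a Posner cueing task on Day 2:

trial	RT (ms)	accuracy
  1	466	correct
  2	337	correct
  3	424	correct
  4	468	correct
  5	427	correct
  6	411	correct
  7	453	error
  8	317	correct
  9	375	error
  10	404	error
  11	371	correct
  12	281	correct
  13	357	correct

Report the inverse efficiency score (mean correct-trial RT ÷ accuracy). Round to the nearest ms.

Correct trials (n=10): 466, 337, 424, 468, 427, 411, 317, 371, 281, 357
Mean correct RT = 3859/10 = 385.9000 ms
Proportion correct = 10/13
IES = 385.9000 / (10/13) = 501.670 ms

502 ms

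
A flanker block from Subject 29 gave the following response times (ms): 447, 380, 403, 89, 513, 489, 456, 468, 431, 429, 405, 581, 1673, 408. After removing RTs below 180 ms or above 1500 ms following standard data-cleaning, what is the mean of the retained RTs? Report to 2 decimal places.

Excluded: 89, 1673
Retained (n=12): Σ = 5410
Mean = 5410/12 = 450.8333

450.83 ms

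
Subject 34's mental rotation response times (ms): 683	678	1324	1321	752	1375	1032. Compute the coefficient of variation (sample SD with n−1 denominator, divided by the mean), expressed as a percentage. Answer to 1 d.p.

31.2%

n = 7, Σ = 7165, M = 1023.5714
Σ(x−M)² = 611453.714; s = √(611453.714/6) = 319.2318
CV = 319.2318 / 1023.5714 = 0.31188 = 31.188%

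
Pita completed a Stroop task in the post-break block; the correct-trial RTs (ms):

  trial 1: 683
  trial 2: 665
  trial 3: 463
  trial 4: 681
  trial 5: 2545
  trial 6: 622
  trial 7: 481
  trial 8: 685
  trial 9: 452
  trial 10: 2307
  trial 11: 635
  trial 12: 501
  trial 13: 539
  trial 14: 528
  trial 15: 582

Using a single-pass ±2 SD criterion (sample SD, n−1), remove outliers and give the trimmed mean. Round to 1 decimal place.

578.2 ms

n = 15, ΣRT = 12369, M = 824.600
Σ(x−M)² = 6040669.60; s = √(6040669.60/14) = 656.869
Cutoffs: 824.600 ± 2·656.869 → [-489.1, 2138.3]
Outside: 2307, 2545 → excluded.
Retained (n=13): Σ = 7517, mean = 7517/13 = 578.231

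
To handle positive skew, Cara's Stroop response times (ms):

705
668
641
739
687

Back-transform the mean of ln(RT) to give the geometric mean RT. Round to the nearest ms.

687 ms

ln(RT): 6.5582, 6.5043, 6.4630, 6.6053, 6.5323
Mean ln(RT) = 32.6631/5 = 6.53263
Geometric mean = exp(6.53263) = 687.20 ms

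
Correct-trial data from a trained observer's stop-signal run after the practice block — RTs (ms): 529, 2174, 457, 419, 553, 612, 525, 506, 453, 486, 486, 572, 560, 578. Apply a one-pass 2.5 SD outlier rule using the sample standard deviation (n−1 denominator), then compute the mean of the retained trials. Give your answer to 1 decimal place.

n = 14, ΣRT = 8910, M = 636.429
Σ(x−M)² = 2584431.43; s = √(2584431.43/13) = 445.873
Cutoffs: 636.429 ± 2.5·445.873 → [-478.3, 1751.1]
Outside: 2174 → excluded.
Retained (n=13): Σ = 6736, mean = 6736/13 = 518.154

518.2 ms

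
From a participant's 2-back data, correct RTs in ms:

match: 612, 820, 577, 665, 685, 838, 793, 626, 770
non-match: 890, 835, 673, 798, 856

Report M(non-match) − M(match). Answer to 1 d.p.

M(match) = 6386/9 = 709.556
M(non-match) = 4052/5 = 810.400
Difference = 810.400 − 709.556 = 100.844 ms

100.8 ms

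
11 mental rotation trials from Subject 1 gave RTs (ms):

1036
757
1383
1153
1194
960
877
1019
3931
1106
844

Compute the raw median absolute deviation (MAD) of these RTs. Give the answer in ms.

158 ms

Sorted: 757, 844, 877, 960, 1019, 1036, 1106, 1153, 1194, 1383, 3931 → median = 1036
|x − 1036|: 0, 279, 347, 117, 158, 76, 159, 17, 2895, 70, 192
Sorted deviations: 0, 17, 70, 76, 117, 158, 159, 192, 279, 347, 2895 → MAD = 158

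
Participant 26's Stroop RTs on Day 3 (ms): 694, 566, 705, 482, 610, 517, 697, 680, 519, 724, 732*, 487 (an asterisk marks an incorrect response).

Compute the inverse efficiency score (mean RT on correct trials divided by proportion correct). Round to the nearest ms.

Correct trials (n=11): 694, 566, 705, 482, 610, 517, 697, 680, 519, 724, 487
Mean correct RT = 6681/11 = 607.3636 ms
Proportion correct = 11/12
IES = 607.3636 / (11/12) = 662.579 ms

663 ms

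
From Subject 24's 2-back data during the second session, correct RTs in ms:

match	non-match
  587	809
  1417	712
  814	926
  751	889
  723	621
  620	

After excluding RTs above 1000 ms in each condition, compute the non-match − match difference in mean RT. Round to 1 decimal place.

92.4 ms

match: exclude 1417
M(match) = 3495/5 = 699.000
M(non-match) = 3957/5 = 791.400
Difference = 791.400 − 699.000 = 92.400 ms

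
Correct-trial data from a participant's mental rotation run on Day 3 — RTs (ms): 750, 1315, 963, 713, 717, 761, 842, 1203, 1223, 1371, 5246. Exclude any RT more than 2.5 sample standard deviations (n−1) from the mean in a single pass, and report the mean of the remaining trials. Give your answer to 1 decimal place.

n = 11, ΣRT = 15104, M = 1373.091
Σ(x−M)² = 17133566.91; s = √(17133566.91/10) = 1308.953
Cutoffs: 1373.091 ± 2.5·1308.953 → [-1899.3, 4645.5]
Outside: 5246 → excluded.
Retained (n=10): Σ = 9858, mean = 9858/10 = 985.800

985.8 ms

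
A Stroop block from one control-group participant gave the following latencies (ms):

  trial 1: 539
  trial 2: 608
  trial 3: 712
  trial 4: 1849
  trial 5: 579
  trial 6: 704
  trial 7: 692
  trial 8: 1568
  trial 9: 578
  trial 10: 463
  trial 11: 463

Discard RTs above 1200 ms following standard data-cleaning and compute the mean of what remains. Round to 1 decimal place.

Excluded: 1568, 1849
Retained (n=9): Σ = 5338
Mean = 5338/9 = 593.1111

593.1 ms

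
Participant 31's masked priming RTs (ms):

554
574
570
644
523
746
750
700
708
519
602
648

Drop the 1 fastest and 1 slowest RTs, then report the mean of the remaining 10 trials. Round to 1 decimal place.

626.9 ms

Sorted: 519, 523, 554, 570, 574, 602, 644, 648, 700, 708, 746, 750
Drop lowest 1 (519) and highest 1 (750)
Remaining (n=10): Σ = 6269, mean = 6269/10 = 626.900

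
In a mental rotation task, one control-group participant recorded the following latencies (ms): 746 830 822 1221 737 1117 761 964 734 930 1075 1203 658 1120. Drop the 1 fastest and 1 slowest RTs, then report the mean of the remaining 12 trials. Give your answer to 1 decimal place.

919.9 ms

Sorted: 658, 734, 737, 746, 761, 822, 830, 930, 964, 1075, 1117, 1120, 1203, 1221
Drop lowest 1 (658) and highest 1 (1221)
Remaining (n=12): Σ = 11039, mean = 11039/12 = 919.917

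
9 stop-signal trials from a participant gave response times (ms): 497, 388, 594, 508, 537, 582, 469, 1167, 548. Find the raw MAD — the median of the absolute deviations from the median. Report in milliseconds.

45 ms

Sorted: 388, 469, 497, 508, 537, 548, 582, 594, 1167 → median = 537
|x − 537|: 40, 149, 57, 29, 0, 45, 68, 630, 11
Sorted deviations: 0, 11, 29, 40, 45, 57, 68, 149, 630 → MAD = 45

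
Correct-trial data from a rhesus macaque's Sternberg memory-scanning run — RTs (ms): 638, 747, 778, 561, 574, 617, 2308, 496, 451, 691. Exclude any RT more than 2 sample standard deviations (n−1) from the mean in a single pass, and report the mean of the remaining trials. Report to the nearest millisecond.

n = 10, ΣRT = 7861, M = 786.100
Σ(x−M)² = 2669452.90; s = √(2669452.90/9) = 544.615
Cutoffs: 786.100 ± 2·544.615 → [-303.1, 1875.3]
Outside: 2308 → excluded.
Retained (n=9): Σ = 5553, mean = 5553/9 = 617.000

617 ms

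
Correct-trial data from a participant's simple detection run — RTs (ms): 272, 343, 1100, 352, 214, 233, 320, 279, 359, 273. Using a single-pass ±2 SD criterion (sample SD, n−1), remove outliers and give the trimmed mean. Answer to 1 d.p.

293.9 ms

n = 10, ΣRT = 3745, M = 374.500
Σ(x−M)² = 606770.50; s = √(606770.50/9) = 259.652
Cutoffs: 374.500 ± 2·259.652 → [-144.8, 893.8]
Outside: 1100 → excluded.
Retained (n=9): Σ = 2645, mean = 2645/9 = 293.889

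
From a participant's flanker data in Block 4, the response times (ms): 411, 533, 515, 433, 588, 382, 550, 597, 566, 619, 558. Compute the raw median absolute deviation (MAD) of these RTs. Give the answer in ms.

Sorted: 382, 411, 433, 515, 533, 550, 558, 566, 588, 597, 619 → median = 550
|x − 550|: 139, 17, 35, 117, 38, 168, 0, 47, 16, 69, 8
Sorted deviations: 0, 8, 16, 17, 35, 38, 47, 69, 117, 139, 168 → MAD = 38

38 ms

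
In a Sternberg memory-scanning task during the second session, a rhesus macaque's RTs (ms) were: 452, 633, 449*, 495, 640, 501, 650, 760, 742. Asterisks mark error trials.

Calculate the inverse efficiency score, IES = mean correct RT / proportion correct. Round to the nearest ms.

685 ms

Correct trials (n=8): 452, 633, 495, 640, 501, 650, 760, 742
Mean correct RT = 4873/8 = 609.1250 ms
Proportion correct = 8/9
IES = 609.1250 / (8/9) = 685.266 ms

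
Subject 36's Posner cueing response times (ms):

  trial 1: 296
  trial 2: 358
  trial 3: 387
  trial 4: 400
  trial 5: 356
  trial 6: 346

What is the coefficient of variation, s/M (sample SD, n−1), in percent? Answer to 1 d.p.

10.2%

n = 6, Σ = 2143, M = 357.1667
Σ(x−M)² = 6592.833; s = √(6592.833/5) = 36.3121
CV = 36.3121 / 357.1667 = 0.10167 = 10.167%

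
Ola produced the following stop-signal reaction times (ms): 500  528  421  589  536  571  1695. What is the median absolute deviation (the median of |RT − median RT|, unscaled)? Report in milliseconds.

36 ms

Sorted: 421, 500, 528, 536, 571, 589, 1695 → median = 536
|x − 536|: 36, 8, 115, 53, 0, 35, 1159
Sorted deviations: 0, 8, 35, 36, 53, 115, 1159 → MAD = 36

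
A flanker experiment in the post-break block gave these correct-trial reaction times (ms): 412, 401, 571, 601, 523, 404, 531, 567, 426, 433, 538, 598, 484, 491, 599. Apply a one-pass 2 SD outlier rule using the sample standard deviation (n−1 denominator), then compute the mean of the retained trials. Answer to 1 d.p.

505.3 ms

n = 15, ΣRT = 7579, M = 505.267
Σ(x−M)² = 78716.93; s = √(78716.93/14) = 74.984
Cutoffs: 505.267 ± 2·74.984 → [355.3, 655.2]
No RTs fall outside the cutoffs; all 15 retained. Mean = 7579/15 = 505.267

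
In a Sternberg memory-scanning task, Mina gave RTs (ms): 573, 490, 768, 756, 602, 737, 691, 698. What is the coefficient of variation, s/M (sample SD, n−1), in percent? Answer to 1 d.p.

14.9%

n = 8, Σ = 5315, M = 664.3750
Σ(x−M)² = 68893.875; s = √(68893.875/7) = 99.2068
CV = 99.2068 / 664.3750 = 0.14932 = 14.932%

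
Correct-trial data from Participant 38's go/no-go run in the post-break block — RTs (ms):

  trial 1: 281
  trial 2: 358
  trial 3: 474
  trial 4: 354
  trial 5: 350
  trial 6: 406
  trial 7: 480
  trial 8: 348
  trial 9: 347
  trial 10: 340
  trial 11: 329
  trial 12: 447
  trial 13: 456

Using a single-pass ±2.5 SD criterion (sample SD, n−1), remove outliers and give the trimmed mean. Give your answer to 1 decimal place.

382.3 ms

n = 13, ΣRT = 4970, M = 382.308
Σ(x−M)² = 47882.77; s = √(47882.77/12) = 63.168
Cutoffs: 382.308 ± 2.5·63.168 → [224.4, 540.2]
No RTs fall outside the cutoffs; all 13 retained. Mean = 4970/13 = 382.308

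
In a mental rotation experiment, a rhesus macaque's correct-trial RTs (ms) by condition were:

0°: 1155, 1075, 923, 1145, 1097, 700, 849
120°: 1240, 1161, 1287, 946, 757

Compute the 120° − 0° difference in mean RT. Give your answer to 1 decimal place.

M(0°) = 6944/7 = 992.000
M(120°) = 5391/5 = 1078.200
Difference = 1078.200 − 992.000 = 86.200 ms

86.2 ms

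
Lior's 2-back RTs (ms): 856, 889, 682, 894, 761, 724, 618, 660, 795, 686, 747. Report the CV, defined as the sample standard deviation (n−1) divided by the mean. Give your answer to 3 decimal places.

n = 11, Σ = 8312, M = 755.6364
Σ(x−M)² = 88018.545; s = √(88018.545/10) = 93.8182
CV = 93.8182 / 755.6364 = 0.12416

0.124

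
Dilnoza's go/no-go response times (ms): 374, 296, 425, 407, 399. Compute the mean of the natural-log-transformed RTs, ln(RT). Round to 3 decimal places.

5.933

ln(RT): 5.9243, 5.6904, 6.0521, 6.0088, 5.9890
Σ ln(RT) = 29.6645
Mean = 29.6645/5 = 5.93290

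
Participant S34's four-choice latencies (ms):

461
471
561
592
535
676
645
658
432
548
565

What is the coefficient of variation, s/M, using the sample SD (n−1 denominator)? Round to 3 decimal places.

n = 11, Σ = 6144, M = 558.5455
Σ(x−M)² = 66186.727; s = √(66186.727/10) = 81.3552
CV = 81.3552 / 558.5455 = 0.14566

0.146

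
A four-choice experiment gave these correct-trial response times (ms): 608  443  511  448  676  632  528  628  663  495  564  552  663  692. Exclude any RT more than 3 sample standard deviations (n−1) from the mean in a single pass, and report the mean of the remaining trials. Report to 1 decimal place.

n = 14, ΣRT = 8103, M = 578.786
Σ(x−M)² = 93232.36; s = √(93232.36/13) = 84.686
Cutoffs: 578.786 ± 3·84.686 → [324.7, 832.8]
No RTs fall outside the cutoffs; all 14 retained. Mean = 8103/14 = 578.786

578.8 ms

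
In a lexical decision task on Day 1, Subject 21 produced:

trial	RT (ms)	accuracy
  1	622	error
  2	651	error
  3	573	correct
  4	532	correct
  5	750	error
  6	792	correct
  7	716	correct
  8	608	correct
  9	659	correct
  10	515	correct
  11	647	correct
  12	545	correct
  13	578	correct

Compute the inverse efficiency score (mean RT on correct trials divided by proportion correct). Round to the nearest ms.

Correct trials (n=10): 573, 532, 792, 716, 608, 659, 515, 647, 545, 578
Mean correct RT = 6165/10 = 616.5000 ms
Proportion correct = 10/13
IES = 616.5000 / (10/13) = 801.450 ms

801 ms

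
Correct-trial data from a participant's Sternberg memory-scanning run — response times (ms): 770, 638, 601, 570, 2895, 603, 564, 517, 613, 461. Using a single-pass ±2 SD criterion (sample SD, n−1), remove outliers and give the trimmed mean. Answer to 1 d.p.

n = 10, ΣRT = 8232, M = 823.200
Σ(x−M)² = 4827771.60; s = √(4827771.60/9) = 732.406
Cutoffs: 823.200 ± 2·732.406 → [-641.6, 2288.0]
Outside: 2895 → excluded.
Retained (n=9): Σ = 5337, mean = 5337/9 = 593.000

593.0 ms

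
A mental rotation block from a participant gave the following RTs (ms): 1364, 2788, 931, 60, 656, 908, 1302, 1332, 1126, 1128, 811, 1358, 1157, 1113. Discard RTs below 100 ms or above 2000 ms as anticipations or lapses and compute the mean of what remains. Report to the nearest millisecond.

1099 ms

Excluded: 60, 2788
Retained (n=12): Σ = 13186
Mean = 13186/12 = 1098.8333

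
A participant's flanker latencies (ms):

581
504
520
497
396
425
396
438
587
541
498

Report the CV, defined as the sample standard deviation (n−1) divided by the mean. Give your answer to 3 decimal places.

0.139

n = 11, Σ = 5383, M = 489.3636
Σ(x−M)² = 46096.545; s = √(46096.545/10) = 67.8944
CV = 67.8944 / 489.3636 = 0.13874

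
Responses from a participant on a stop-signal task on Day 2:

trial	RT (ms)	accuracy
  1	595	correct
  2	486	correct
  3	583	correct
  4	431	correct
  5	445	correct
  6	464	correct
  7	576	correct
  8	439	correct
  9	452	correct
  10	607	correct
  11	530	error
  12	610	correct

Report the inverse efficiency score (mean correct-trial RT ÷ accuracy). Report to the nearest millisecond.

564 ms

Correct trials (n=11): 595, 486, 583, 431, 445, 464, 576, 439, 452, 607, 610
Mean correct RT = 5688/11 = 517.0909 ms
Proportion correct = 11/12
IES = 517.0909 / (11/12) = 564.099 ms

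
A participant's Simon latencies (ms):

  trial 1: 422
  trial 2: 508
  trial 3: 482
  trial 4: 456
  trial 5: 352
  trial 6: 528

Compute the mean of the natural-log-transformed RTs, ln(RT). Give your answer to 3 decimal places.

6.118

ln(RT): 6.0450, 6.2305, 6.1779, 6.1225, 5.8636, 6.2691
Σ ln(RT) = 36.7087
Mean = 36.7087/6 = 6.11811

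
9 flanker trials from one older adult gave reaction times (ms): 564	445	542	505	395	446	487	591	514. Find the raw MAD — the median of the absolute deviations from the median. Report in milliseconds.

59 ms

Sorted: 395, 445, 446, 487, 505, 514, 542, 564, 591 → median = 505
|x − 505|: 59, 60, 37, 0, 110, 59, 18, 86, 9
Sorted deviations: 0, 9, 18, 37, 59, 59, 60, 86, 110 → MAD = 59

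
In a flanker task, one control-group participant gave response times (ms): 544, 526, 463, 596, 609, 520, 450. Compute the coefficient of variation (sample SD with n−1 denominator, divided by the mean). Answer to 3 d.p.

0.114

n = 7, Σ = 3708, M = 529.7143
Σ(x−M)² = 21797.429; s = √(21797.429/6) = 60.2736
CV = 60.2736 / 529.7143 = 0.11379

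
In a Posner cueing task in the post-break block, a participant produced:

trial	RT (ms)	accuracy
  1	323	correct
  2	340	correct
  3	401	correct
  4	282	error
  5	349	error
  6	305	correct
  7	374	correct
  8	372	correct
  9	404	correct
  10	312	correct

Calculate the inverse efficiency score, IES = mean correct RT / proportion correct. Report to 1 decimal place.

442.3 ms

Correct trials (n=8): 323, 340, 401, 305, 374, 372, 404, 312
Mean correct RT = 2831/8 = 353.8750 ms
Proportion correct = 8/10
IES = 353.8750 / (8/10) = 442.344 ms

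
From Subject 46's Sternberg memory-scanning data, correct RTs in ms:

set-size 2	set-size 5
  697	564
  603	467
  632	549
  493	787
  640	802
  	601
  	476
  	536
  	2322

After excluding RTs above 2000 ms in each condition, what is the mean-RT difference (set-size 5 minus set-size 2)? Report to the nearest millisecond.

set-size 5: exclude 2322
M(set-size 2) = 3065/5 = 613.000
M(set-size 5) = 4782/8 = 597.750
Difference = 597.750 − 613.000 = -15.250 ms

-15 ms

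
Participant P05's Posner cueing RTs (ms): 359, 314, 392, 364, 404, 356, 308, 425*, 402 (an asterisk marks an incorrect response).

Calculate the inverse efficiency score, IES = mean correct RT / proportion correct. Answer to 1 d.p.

407.7 ms

Correct trials (n=8): 359, 314, 392, 364, 404, 356, 308, 402
Mean correct RT = 2899/8 = 362.3750 ms
Proportion correct = 8/9
IES = 362.3750 / (8/9) = 407.672 ms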